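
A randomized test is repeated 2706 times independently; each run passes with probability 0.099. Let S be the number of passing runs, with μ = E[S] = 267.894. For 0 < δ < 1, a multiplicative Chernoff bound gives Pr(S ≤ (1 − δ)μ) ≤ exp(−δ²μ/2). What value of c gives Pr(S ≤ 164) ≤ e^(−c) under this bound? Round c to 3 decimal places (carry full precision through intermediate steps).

20.146

Write 164 = (1 − δ)μ, so δ = 1 − 164/267.894 = 0.3878176…
Then the exponent is δ²μ/2 = (μ − 164)²/(2μ) = 20.145959.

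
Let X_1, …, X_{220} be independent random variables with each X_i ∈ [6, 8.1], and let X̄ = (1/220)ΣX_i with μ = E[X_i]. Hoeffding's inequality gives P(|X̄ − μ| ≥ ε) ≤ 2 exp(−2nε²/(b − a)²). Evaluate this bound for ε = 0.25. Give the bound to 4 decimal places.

Exponent: 2nε²/(b − a)² = 2·220·0.25² / 2.1² = 6.23583.
Bound = 2·exp(−6.23583) = 0.00392.

0.0039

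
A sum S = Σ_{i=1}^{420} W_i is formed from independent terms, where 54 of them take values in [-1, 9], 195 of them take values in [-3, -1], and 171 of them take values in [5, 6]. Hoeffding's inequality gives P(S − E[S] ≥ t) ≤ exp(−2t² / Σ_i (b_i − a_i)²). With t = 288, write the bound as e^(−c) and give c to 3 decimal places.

Σ(b_i − a_i)² = 54·10² + 195·2² + 171·1² = 6351.
c = 2t² / 6351 = 2·288² / 6351 = 26.1200.

26.120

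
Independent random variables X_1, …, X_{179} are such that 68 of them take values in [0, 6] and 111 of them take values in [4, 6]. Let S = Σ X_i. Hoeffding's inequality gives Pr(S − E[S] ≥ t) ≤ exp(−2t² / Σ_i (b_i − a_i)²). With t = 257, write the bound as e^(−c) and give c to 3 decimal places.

45.677

Σ(b_i − a_i)² = 68·6² + 111·2² = 2892.
c = 2t² / 2892 = 2·257² / 2892 = 45.6770.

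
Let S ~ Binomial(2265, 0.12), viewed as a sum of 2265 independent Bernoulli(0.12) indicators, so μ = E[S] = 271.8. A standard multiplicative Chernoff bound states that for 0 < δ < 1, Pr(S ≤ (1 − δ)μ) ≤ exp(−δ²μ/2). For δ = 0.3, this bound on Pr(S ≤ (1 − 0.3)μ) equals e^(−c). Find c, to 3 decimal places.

c = δ²μ/2 = 0.3²·271.8/2 = 12.2310.

12.231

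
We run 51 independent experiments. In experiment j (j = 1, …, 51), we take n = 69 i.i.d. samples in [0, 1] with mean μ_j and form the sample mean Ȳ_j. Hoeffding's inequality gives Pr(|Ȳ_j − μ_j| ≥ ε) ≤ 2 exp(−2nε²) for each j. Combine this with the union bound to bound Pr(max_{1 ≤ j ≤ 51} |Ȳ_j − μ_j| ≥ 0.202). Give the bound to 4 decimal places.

0.3657

Per-experiment Hoeffding bound: 2·exp(−2·69·0.202²) = 2·exp(−5.63095) = 0.0071703.
Union bound over 51 events: 51·0.0071703 = 0.36569.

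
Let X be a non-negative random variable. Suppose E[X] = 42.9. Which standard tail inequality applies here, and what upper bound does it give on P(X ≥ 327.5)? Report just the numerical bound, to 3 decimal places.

0.131

Only the mean of a non-negative variable is known, so Markov's inequality is the applicable tail bound.
Markov's inequality: for a non-negative random variable, P(X ≥ a) ≤ E[X]/a.
Here E[X] = 42.9 and a = 327.5, so the bound is 42.9/327.5 = 0.1310.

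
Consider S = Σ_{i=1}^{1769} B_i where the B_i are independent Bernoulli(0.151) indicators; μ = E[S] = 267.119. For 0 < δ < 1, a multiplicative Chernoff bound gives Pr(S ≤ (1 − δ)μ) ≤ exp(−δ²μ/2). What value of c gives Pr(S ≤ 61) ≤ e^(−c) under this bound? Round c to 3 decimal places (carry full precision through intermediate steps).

Write 61 = (1 − δ)μ, so δ = 1 − 61/267.119 = 0.7716374…
Then the exponent is δ²μ/2 = (μ − 61)²/(2μ) = 79.524561.

79.525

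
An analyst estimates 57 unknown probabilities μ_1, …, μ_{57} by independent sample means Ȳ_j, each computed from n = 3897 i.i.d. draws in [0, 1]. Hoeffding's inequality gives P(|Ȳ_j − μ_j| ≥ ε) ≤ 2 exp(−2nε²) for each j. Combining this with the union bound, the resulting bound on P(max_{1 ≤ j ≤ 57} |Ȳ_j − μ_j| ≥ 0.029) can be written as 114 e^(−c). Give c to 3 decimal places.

Union bound over the 57 events: P(max_{1 ≤ j ≤ 57} |Ȳ_j − μ_j| ≥ 0.029) ≤ 57·2·exp(−2nε²) = 114 exp(−2·3897·0.029²).
So c = 2·3897·0.029² = 6.5548.

6.555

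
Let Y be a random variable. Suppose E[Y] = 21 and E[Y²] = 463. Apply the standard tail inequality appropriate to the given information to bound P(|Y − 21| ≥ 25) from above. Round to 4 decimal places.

The first two moments determine the variance, so Chebyshev's inequality is the sharpest standard bound available.
Var(Y) = E[Y²] − (E[Y])² = 463 − 441 = 22.
Chebyshev's inequality: P(|Y − μ| ≥ t) ≤ Var(Y)/t² = 22/625 = 0.0352.

0.0352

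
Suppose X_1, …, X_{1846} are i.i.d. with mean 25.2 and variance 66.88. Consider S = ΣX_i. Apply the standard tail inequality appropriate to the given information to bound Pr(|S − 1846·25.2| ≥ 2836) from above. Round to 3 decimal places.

With mean and variance of each term known, Chebyshev's inequality bounds the deviation of the sum (or sample mean).
Var(S) = n·Var(X_i) = 1846·66.88 = 123460.48.
Chebyshev: Pr(|S − 1846·25.2| ≥ 2836) ≤ Var(S)/2836² = 123460.48/8042896 = 0.0154.

0.015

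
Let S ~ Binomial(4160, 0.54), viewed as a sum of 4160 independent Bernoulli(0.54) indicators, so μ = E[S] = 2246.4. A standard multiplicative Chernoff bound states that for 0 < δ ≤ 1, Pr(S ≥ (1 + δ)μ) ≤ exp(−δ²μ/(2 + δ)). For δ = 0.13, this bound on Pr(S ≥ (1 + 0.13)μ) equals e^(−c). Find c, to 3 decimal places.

17.824

c = δ²μ/(2 + δ) = 0.13²·2246.4/(2 + 0.13) = 17.8235.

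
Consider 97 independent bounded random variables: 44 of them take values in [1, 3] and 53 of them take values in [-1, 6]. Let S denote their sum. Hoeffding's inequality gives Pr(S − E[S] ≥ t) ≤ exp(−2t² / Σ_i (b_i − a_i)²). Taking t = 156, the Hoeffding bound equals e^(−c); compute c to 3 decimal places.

17.552

Σ(b_i − a_i)² = 44·2² + 53·7² = 2773.
c = 2t² / 2773 = 2·156² / 2773 = 17.5521.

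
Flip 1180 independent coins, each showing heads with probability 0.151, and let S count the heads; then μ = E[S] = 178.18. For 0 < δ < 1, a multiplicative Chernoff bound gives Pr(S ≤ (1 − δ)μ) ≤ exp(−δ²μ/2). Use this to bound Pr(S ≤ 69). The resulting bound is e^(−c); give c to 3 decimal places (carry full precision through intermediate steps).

Write 69 = (1 − δ)μ, so δ = 1 − 69/178.18 = 0.6127512…
Then the exponent is δ²μ/2 = (μ − 69)²/(2μ) = 33.450085.

33.450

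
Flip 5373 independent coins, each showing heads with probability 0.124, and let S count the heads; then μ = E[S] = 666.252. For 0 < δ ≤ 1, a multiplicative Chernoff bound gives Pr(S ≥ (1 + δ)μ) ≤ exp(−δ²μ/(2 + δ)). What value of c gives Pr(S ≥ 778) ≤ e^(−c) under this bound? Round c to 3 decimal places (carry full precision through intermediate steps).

Write 778 = (1 + δ)μ, so δ = 778/666.252 − 1 = 0.1677263…
Then the exponent is δ²μ/(2 + δ) = (778 − μ)² / (μ·(2 + δ)) = 8.646424.

8.646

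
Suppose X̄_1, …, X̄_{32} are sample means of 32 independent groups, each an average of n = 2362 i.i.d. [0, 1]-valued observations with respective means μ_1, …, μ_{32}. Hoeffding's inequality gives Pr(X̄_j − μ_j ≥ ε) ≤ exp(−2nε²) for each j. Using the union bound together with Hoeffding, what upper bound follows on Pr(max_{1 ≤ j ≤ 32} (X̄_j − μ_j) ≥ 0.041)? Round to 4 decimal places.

Per-experiment Hoeffding bound: exp(−2·2362·0.041²) = exp(−7.94104) = 0.00035583.
Union bound over 32 events: 32·0.00035583 = 0.01139.

0.0114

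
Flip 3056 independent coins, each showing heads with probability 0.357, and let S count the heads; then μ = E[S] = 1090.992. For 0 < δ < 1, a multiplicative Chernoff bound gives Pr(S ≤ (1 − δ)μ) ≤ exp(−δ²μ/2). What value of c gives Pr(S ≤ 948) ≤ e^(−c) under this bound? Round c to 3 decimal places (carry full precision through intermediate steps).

9.371

Write 948 = (1 − δ)μ, so δ = 1 − 948/1090.992 = 0.131066…
Then the exponent is δ²μ/2 = (μ − 948)²/(2μ) = 9.370698.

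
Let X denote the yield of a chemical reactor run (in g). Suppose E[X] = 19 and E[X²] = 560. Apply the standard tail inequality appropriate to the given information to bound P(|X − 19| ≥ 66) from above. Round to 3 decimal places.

The first two moments determine the variance, so Chebyshev's inequality is the sharpest standard bound available.
Var(X) = E[X²] − (E[X])² = 560 − 361 = 199.
Chebyshev's inequality: P(|X − μ| ≥ t) ≤ Var(X)/t² = 199/4356 = 0.0457.

0.046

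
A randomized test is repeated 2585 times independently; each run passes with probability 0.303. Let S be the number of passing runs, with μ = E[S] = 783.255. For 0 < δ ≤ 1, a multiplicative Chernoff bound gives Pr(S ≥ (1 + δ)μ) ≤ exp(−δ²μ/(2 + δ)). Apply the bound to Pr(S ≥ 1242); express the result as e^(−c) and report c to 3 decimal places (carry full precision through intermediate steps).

Write 1242 = (1 + δ)μ, so δ = 1242/783.255 − 1 = 0.5856905…
Then the exponent is δ²μ/(2 + δ) = (1242 − μ)² / (μ·(2 + δ)) = 103.911347.

103.911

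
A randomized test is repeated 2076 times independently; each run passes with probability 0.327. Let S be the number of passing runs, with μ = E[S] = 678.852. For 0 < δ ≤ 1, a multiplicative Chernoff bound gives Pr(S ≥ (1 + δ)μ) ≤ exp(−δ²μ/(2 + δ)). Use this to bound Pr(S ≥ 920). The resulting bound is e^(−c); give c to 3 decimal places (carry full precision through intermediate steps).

Write 920 = (1 + δ)μ, so δ = 920/678.852 − 1 = 0.3552291…
Then the exponent is δ²μ/(2 + δ) = (920 − μ)² / (μ·(2 + δ)) = 36.371320.

36.371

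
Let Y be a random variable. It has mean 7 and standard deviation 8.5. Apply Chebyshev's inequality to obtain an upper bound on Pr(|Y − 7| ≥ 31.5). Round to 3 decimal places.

0.073

Chebyshev: Pr(|Y − μ| ≥ t) ≤ Var(Y)/t².
Var(Y) = σ² = 8.5² = 72.25.
Bound = 72.25 / 992.25 = 0.0728.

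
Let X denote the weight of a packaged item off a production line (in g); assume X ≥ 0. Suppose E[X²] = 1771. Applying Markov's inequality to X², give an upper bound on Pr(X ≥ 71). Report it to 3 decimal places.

Since X ≥ 0, the event {X ≥ 71} is the same as {X² ≥ 5041}.
Markov's inequality applied to X² gives Pr(X² ≥ 5041) ≤ E[X²]/5041 = 1771/5041 = 0.3513.

0.351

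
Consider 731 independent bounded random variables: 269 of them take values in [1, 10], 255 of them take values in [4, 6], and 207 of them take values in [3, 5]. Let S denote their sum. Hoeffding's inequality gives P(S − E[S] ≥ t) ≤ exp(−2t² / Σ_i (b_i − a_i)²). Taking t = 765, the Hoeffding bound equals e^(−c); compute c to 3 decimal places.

49.518

Σ(b_i − a_i)² = 269·9² + 255·2² + 207·2² = 23637.
c = 2t² / 23637 = 2·765² / 23637 = 49.5177.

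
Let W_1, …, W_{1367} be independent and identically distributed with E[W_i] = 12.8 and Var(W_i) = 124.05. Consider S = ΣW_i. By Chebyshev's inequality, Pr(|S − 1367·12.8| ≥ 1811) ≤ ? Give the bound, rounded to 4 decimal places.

Var(S) = n·Var(W_i) = 1367·124.05 = 169576.35.
Chebyshev: Pr(|S − 1367·12.8| ≥ 1811) ≤ Var(S)/1811² = 169576.35/3279721 = 0.0517.

0.0517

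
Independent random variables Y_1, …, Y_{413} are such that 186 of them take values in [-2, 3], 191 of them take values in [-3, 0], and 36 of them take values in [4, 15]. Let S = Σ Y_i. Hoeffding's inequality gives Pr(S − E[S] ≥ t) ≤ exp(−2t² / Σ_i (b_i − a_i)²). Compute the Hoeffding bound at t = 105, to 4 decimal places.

0.1280

Σ(b_i − a_i)² = 186·5² + 191·3² + 36·11² = 10725.
Exponent = 2·105² / 10725 = 2.05594.
Bound = exp(−2.05594) = 0.12797.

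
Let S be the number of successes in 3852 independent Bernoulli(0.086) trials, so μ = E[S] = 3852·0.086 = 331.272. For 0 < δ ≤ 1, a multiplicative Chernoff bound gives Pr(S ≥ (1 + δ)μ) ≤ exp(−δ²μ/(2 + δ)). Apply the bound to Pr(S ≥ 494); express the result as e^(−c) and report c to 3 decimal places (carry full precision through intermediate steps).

32.087

Write 494 = (1 + δ)μ, so δ = 494/331.272 − 1 = 0.4912217…
Then the exponent is δ²μ/(2 + δ) = (494 − μ)² / (μ·(2 + δ)) = 32.086878.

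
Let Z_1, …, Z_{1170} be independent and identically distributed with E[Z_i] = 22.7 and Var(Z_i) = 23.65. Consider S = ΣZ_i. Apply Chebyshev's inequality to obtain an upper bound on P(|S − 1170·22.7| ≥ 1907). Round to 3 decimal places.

0.008

Var(S) = n·Var(Z_i) = 1170·23.65 = 27670.5.
Chebyshev: P(|S − 1170·22.7| ≥ 1907) ≤ Var(S)/1907² = 27670.5/3636649 = 0.0076.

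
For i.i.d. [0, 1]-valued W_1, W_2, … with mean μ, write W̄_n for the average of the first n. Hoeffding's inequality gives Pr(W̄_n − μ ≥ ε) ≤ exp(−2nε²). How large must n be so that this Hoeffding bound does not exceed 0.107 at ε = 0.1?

Require exp(−2nε²) ≤ 0.107, i.e. 2nε² ≥ ln(1/0.107) = 2.234926.
So n ≥ 2.234926 / (2·0.1²) = 111.746.
The smallest integer n is 112.

112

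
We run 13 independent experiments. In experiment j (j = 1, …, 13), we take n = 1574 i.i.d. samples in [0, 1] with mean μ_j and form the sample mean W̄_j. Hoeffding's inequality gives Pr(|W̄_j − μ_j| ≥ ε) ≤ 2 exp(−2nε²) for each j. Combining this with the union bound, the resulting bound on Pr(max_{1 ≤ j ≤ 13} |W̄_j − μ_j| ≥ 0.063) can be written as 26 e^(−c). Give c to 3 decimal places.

Union bound over the 13 events: Pr(max_{1 ≤ j ≤ 13} |W̄_j − μ_j| ≥ 0.063) ≤ 13·2·exp(−2nε²) = 26 exp(−2·1574·0.063²).
So c = 2·1574·0.063² = 12.4944.

12.494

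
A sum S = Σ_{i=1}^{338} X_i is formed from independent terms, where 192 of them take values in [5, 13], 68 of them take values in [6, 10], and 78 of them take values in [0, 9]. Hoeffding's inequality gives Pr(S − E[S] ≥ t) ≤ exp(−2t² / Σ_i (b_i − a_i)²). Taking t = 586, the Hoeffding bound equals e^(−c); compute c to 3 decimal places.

Σ(b_i − a_i)² = 192·8² + 68·4² + 78·9² = 19694.
c = 2t² / 19694 = 2·586² / 19694 = 34.8732.

34.873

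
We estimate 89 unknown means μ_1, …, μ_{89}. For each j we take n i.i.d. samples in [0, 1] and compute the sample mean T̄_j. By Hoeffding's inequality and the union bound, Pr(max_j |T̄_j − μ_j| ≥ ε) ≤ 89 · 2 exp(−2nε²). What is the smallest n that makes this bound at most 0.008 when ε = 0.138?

Need 2·89·exp(−2nε²) ≤ 0.008, i.e. exp(−2nε²) ≤ 0.008/178.
So 2nε² ≥ ln(178/0.008) = 10.010097.
Hence n ≥ 10.010097/(2·0.138²) = 262.815.
The smallest integer n is 263.

263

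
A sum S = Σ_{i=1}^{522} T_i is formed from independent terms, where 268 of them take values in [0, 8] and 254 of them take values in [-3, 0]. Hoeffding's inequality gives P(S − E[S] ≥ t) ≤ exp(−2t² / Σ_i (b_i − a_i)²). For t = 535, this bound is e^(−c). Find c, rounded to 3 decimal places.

Σ(b_i − a_i)² = 268·8² + 254·3² = 19438.
c = 2t² / 19438 = 2·535² / 19438 = 29.4500.

29.450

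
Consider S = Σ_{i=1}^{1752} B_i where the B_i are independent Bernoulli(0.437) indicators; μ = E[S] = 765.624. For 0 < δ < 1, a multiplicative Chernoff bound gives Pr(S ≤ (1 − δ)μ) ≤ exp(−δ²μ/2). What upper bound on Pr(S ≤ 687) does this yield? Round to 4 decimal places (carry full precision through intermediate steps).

0.0176

Write 687 = (1 − δ)μ, so δ = 1 − 687/765.624 = 0.1026927…
Then the exponent is δ²μ/2 = (μ − 687)²/(2μ) = 4.037056.
Bound = exp(−4.037056) = 0.01765.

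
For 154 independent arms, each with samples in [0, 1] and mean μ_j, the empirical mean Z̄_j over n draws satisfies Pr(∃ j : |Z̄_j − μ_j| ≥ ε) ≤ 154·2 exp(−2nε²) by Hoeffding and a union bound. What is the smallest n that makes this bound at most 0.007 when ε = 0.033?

Need 2·154·exp(−2nε²) ≤ 0.007, i.e. exp(−2nε²) ≤ 0.007/308.
So 2nε² ≥ ln(308/0.007) = 10.691945.
Hence n ≥ 10.691945/(2·0.033²) = 4909.066.
The smallest integer n is 4910.

4910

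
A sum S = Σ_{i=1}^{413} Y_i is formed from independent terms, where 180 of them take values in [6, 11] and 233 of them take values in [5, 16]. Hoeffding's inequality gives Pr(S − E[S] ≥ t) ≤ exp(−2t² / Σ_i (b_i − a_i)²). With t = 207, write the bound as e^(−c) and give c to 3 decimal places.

2.621

Σ(b_i − a_i)² = 180·5² + 233·11² = 32693.
c = 2t² / 32693 = 2·207² / 32693 = 2.6213.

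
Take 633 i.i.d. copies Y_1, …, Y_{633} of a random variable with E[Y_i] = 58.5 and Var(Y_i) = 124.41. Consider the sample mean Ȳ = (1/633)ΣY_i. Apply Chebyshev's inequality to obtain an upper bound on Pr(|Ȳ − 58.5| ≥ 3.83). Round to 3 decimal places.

0.013

Var(Ȳ) = Var(Y_i)/n = 124.41/633 = 0.19654.
Chebyshev: Pr(|Ȳ − 58.5| ≥ 3.83) ≤ Var(Ȳ)/(3.83)² = 124.41/(633·3.83²) = 0.0134.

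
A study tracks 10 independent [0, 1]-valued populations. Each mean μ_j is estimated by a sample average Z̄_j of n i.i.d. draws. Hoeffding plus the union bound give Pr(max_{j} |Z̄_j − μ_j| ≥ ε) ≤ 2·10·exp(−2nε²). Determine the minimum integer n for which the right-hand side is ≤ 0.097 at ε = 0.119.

189

Need 2·10·exp(−2nε²) ≤ 0.097, i.e. exp(−2nε²) ≤ 0.097/20.
So 2nε² ≥ ln(20/0.097) = 5.328777.
Hence n ≥ 5.328777/(2·0.119²) = 188.150.
The smallest integer n is 189.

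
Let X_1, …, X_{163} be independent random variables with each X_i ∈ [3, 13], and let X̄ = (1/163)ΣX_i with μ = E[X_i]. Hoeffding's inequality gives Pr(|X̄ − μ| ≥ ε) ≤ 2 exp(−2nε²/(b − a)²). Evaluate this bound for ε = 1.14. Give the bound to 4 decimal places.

0.0289

Exponent: 2nε²/(b − a)² = 2·163·1.14² / 10² = 4.23670.
Bound = 2·exp(−4.23670) = 0.02891.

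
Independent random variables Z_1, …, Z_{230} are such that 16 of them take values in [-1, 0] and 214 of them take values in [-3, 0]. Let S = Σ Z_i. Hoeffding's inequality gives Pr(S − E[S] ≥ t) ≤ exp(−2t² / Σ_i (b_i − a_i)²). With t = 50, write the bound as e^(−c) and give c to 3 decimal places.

2.575

Σ(b_i − a_i)² = 16·1² + 214·3² = 1942.
c = 2t² / 1942 = 2·50² / 1942 = 2.5747.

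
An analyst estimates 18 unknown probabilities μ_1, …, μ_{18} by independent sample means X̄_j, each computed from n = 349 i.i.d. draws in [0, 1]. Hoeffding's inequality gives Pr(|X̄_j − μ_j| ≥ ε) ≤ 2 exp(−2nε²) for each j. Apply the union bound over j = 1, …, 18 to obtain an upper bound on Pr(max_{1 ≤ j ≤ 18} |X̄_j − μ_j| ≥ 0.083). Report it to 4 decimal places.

0.2938

Per-experiment Hoeffding bound: 2·exp(−2·349·0.083²) = 2·exp(−4.80852) = 0.01632.
Union bound over 18 events: 18·0.01632 = 0.29376.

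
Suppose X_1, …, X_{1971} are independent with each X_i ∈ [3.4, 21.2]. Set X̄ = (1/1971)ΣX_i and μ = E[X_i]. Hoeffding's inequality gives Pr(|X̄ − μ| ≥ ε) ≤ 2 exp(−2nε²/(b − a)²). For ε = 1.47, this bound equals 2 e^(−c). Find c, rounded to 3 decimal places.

26.885

c = 2nε²/(b − a)² = 2·1971·1.47² / 17.8² = 26.8851.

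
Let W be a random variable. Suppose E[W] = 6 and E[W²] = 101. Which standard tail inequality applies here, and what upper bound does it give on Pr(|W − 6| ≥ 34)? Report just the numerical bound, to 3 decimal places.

0.056

The first two moments determine the variance, so Chebyshev's inequality is the sharpest standard bound available.
Var(W) = E[W²] − (E[W])² = 101 − 36 = 65.
Chebyshev's inequality: Pr(|W − μ| ≥ t) ≤ Var(W)/t² = 65/1156 = 0.0562.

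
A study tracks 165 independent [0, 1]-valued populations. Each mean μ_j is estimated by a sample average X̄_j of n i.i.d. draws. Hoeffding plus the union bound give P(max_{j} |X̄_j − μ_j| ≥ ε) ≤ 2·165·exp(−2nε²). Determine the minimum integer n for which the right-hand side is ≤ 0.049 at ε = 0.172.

Need 2·165·exp(−2nε²) ≤ 0.049, i.e. exp(−2nε²) ≤ 0.049/330.
So 2nε² ≥ ln(330/0.049) = 8.815028.
Hence n ≥ 8.815028/(2·0.172²) = 148.983.
The smallest integer n is 149.

149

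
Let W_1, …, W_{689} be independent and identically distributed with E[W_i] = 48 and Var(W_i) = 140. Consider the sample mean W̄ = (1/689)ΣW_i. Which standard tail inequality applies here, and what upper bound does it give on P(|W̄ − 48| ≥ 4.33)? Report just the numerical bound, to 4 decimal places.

0.0108

With mean and variance of each term known, Chebyshev's inequality bounds the deviation of the sum (or sample mean).
Var(W̄) = Var(W_i)/n = 140/689 = 0.20319.
Chebyshev: P(|W̄ − 48| ≥ 4.33) ≤ Var(W̄)/(4.33)² = 140/(689·4.33²) = 0.0108.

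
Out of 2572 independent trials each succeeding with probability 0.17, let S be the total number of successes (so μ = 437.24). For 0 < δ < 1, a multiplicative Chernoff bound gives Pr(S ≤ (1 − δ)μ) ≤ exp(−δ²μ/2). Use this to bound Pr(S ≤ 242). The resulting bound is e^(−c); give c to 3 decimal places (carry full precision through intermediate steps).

43.590

Write 242 = (1 − δ)μ, so δ = 1 − 242/437.24 = 0.4465282…
Then the exponent is δ²μ/2 = (μ − 242)²/(2μ) = 43.590085.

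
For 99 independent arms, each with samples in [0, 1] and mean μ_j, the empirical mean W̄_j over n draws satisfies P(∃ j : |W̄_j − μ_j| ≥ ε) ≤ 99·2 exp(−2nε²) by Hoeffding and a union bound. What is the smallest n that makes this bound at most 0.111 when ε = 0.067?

Need 2·99·exp(−2nε²) ≤ 0.111, i.e. exp(−2nε²) ≤ 0.111/198.
So 2nε² ≥ ln(198/0.111) = 7.486492.
Hence n ≥ 7.486492/(2·0.067²) = 833.871.
The smallest integer n is 834.

834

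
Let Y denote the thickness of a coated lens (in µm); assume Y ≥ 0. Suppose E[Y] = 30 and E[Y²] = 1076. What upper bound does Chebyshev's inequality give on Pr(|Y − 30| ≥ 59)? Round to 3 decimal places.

0.051

Var(Y) = E[Y²] − (E[Y])² = 1076 − 900 = 176.
Chebyshev's inequality: Pr(|Y − μ| ≥ t) ≤ Var(Y)/t² = 176/3481 = 0.0506.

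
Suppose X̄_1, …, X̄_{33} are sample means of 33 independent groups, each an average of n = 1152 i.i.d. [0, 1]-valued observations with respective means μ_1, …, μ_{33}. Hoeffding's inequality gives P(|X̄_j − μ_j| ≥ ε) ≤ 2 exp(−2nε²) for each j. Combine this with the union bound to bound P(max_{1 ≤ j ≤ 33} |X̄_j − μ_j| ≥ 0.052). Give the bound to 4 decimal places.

0.1300

Per-experiment Hoeffding bound: 2·exp(−2·1152·0.052²) = 2·exp(−6.23002) = 0.0039388.
Union bound over 33 events: 33·0.0039388 = 0.12998.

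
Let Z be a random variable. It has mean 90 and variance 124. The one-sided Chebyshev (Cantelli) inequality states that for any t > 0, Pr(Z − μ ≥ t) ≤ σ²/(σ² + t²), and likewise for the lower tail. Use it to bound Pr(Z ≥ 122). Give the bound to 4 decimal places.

Here σ² = 124 and t = 32, so σ² + t² = 1148.
Cantelli's bound: 124/1148 = 0.1080.

0.1080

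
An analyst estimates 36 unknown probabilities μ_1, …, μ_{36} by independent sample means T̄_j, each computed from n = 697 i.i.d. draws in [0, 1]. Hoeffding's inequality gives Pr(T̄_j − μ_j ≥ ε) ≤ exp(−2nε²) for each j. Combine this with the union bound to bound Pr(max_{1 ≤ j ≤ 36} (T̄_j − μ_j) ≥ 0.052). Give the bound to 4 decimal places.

Per-experiment Hoeffding bound: exp(−2·697·0.052²) = exp(−3.76938) = 0.023066.
Union bound over 36 events: 36·0.023066 = 0.83039.

0.8304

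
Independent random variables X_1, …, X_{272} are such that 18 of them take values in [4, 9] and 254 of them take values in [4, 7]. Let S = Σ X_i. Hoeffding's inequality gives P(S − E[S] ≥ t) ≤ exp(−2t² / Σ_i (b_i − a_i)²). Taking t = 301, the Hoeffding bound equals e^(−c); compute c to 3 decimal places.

66.229

Σ(b_i − a_i)² = 18·5² + 254·3² = 2736.
c = 2t² / 2736 = 2·301² / 2736 = 66.2288.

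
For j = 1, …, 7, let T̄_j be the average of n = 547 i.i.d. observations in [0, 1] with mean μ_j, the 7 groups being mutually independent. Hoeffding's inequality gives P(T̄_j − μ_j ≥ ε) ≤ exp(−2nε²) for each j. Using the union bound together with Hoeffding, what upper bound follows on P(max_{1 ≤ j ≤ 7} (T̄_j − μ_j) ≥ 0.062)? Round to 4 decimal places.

Per-experiment Hoeffding bound: exp(−2·547·0.062²) = exp(−4.20534) = 0.014916.
Union bound over 7 events: 7·0.014916 = 0.10441.

0.1044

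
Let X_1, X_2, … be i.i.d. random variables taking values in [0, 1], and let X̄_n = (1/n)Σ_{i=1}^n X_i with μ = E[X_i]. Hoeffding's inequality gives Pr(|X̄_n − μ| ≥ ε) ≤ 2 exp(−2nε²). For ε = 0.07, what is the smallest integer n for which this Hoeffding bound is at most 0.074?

337

Require 2·exp(−2nε²) ≤ 0.074, i.e. 2nε² ≥ ln(2/0.074) = 3.296837.
So n ≥ 3.296837 / (2·0.07²) = 336.412.
The smallest integer n is 337.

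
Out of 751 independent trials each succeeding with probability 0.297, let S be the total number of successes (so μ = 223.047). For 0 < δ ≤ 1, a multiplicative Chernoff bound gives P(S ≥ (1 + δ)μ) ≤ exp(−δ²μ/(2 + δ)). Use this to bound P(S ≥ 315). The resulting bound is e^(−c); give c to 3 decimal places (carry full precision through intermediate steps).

Write 315 = (1 + δ)μ, so δ = 315/223.047 − 1 = 0.4122584…
Then the exponent is δ²μ/(2 + δ) = (315 − μ)² / (μ·(2 + δ)) = 15.714899.

15.715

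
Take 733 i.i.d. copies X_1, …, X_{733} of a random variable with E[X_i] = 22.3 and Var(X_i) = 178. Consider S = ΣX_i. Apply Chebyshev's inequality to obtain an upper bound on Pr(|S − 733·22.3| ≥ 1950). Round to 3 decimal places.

Var(S) = n·Var(X_i) = 733·178 = 130474.
Chebyshev: Pr(|S − 733·22.3| ≥ 1950) ≤ Var(S)/1950² = 130474/3802500 = 0.0343.

0.034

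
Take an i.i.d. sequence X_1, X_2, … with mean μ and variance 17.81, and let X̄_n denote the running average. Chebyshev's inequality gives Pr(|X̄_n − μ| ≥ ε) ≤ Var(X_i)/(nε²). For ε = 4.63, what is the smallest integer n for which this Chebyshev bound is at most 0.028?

Require 17.81/(n·4.63²) ≤ 0.028, i.e. n ≥ 17.81/(0.028·4.63²) = 29.672.
The smallest integer n is 30.

30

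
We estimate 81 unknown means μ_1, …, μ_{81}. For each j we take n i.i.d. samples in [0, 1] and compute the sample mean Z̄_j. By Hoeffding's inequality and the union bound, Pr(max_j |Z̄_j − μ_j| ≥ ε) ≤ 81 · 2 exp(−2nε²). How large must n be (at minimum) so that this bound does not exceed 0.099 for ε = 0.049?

1542

Need 2·81·exp(−2nε²) ≤ 0.099, i.e. exp(−2nε²) ≤ 0.099/162.
So 2nε² ≥ ln(162/0.099) = 7.400232.
Hence n ≥ 7.400232/(2·0.049²) = 1541.073.
The smallest integer n is 1542.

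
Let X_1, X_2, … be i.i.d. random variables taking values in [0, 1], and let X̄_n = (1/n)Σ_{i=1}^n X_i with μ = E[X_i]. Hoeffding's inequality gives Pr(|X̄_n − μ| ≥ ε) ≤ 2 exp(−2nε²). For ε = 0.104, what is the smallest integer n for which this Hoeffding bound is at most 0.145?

Require 2·exp(−2nε²) ≤ 0.145, i.e. 2nε² ≥ ln(2/0.145) = 2.624169.
So n ≥ 2.624169 / (2·0.104²) = 121.310.
The smallest integer n is 122.

122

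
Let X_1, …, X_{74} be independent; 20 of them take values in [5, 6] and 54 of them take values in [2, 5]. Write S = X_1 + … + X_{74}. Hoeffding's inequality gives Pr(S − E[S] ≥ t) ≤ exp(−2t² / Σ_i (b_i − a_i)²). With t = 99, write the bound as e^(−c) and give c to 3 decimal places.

Σ(b_i − a_i)² = 20·1² + 54·3² = 506.
c = 2t² / 506 = 2·99² / 506 = 38.7391.

38.739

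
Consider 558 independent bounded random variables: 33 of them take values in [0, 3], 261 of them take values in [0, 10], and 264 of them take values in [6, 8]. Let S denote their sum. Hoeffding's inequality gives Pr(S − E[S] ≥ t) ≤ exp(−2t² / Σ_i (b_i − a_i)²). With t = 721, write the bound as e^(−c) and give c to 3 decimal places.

37.871

Σ(b_i − a_i)² = 33·3² + 261·10² + 264·2² = 27453.
c = 2t² / 27453 = 2·721² / 27453 = 37.8713.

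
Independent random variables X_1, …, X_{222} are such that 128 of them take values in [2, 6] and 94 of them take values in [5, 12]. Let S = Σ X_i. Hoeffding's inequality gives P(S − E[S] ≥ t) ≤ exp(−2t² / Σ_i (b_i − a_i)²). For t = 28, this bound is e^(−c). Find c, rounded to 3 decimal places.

Σ(b_i − a_i)² = 128·4² + 94·7² = 6654.
c = 2t² / 6654 = 2·28² / 6654 = 0.2356.

0.236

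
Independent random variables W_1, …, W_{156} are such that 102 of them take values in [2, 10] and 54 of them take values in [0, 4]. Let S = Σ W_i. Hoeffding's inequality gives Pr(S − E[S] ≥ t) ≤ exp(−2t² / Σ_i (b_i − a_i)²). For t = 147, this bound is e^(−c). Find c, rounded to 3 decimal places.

Σ(b_i − a_i)² = 102·8² + 54·4² = 7392.
c = 2t² / 7392 = 2·147² / 7392 = 5.8466.

5.847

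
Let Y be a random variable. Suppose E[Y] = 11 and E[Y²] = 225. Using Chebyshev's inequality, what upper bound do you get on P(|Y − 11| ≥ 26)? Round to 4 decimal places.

Var(Y) = E[Y²] − (E[Y])² = 225 − 121 = 104.
Chebyshev's inequality: P(|Y − μ| ≥ t) ≤ Var(Y)/t² = 104/676 = 0.1538.

0.1538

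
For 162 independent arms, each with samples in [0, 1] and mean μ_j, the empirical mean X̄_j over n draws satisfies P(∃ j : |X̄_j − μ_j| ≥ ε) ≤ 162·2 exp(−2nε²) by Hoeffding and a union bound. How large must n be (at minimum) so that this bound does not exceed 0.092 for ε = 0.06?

1135

Need 2·162·exp(−2nε²) ≤ 0.092, i.e. exp(−2nε²) ≤ 0.092/324.
So 2nε² ≥ ln(324/0.092) = 8.166710.
Hence n ≥ 8.166710/(2·0.06²) = 1134.265.
The smallest integer n is 1135.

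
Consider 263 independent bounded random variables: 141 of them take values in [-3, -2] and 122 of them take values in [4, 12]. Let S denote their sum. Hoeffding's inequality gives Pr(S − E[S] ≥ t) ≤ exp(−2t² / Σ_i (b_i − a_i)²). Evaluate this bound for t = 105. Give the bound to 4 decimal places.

0.0624

Σ(b_i − a_i)² = 141·1² + 122·8² = 7949.
Exponent = 2·105² / 7949 = 2.77393.
Bound = exp(−2.77393) = 0.06242.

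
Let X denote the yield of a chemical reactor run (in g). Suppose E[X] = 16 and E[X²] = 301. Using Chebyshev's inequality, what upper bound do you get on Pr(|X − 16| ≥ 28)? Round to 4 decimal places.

Var(X) = E[X²] − (E[X])² = 301 − 256 = 45.
Chebyshev's inequality: Pr(|X − μ| ≥ t) ≤ Var(X)/t² = 45/784 = 0.0574.

0.0574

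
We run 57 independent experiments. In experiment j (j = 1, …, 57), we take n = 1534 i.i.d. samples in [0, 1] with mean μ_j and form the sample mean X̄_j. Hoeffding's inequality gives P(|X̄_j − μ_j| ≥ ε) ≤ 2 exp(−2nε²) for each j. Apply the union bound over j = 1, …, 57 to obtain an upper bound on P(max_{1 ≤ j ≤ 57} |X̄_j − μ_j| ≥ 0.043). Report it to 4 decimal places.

0.3920

Per-experiment Hoeffding bound: 2·exp(−2·1534·0.043²) = 2·exp(−5.67273) = 0.0068769.
Union bound over 57 events: 57·0.0068769 = 0.39198.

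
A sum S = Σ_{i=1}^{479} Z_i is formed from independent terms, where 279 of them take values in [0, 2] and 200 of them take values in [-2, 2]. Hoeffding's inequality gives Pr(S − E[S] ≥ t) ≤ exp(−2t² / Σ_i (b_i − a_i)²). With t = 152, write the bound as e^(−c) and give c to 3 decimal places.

Σ(b_i − a_i)² = 279·2² + 200·4² = 4316.
c = 2t² / 4316 = 2·152² / 4316 = 10.7062.

10.706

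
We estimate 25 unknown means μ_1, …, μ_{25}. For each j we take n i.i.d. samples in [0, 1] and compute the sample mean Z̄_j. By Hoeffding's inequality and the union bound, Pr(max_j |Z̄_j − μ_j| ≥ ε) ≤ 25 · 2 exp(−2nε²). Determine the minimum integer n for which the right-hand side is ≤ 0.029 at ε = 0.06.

1036

Need 2·25·exp(−2nε²) ≤ 0.029, i.e. exp(−2nε²) ≤ 0.029/50.
So 2nε² ≥ ln(50/0.029) = 7.452482.
Hence n ≥ 7.452482/(2·0.06²) = 1035.067.
The smallest integer n is 1036.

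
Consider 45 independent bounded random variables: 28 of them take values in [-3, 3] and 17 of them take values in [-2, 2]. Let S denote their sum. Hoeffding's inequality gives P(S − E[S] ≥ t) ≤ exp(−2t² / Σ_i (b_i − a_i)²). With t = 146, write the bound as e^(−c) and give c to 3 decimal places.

Σ(b_i − a_i)² = 28·6² + 17·4² = 1280.
c = 2t² / 1280 = 2·146² / 1280 = 33.3062.

33.306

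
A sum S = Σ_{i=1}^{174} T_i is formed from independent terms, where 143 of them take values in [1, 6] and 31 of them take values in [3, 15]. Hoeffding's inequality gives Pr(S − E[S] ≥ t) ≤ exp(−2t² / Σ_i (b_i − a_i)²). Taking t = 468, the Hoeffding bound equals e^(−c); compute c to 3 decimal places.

54.490

Σ(b_i − a_i)² = 143·5² + 31·12² = 8039.
c = 2t² / 8039 = 2·468² / 8039 = 54.4904.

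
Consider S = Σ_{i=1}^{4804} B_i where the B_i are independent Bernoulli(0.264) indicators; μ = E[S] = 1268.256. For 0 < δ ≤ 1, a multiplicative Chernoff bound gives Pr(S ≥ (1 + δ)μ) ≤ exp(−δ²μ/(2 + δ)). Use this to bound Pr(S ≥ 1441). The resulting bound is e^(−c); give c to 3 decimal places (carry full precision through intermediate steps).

11.014

Write 1441 = (1 + δ)μ, so δ = 1441/1268.256 − 1 = 0.1362059…
Then the exponent is δ²μ/(2 + δ) = (1441 − μ)² / (μ·(2 + δ)) = 11.014275.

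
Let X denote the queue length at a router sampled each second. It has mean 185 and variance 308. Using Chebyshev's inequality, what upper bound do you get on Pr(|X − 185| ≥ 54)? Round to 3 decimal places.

Chebyshev: Pr(|X − μ| ≥ t) ≤ Var(X)/t².
Bound = 308 / 2916 = 0.1056.

0.106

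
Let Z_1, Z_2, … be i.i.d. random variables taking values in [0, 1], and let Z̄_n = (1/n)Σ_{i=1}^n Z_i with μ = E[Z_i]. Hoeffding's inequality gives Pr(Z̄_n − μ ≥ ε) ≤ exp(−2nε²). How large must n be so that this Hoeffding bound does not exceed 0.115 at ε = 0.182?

Require exp(−2nε²) ≤ 0.115, i.e. 2nε² ≥ ln(1/0.115) = 2.162823.
So n ≥ 2.162823 / (2·0.182²) = 32.647.
The smallest integer n is 33.

33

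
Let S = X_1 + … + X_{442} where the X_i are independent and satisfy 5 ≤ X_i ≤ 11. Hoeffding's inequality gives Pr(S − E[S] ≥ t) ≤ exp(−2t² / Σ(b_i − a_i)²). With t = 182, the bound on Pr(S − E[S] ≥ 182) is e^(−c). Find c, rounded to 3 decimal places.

4.163

Σ(b_i − a_i)² = 442·(6)² = 15912.
c = 2t²/15912 = 2·182²/15912 = 4.1634.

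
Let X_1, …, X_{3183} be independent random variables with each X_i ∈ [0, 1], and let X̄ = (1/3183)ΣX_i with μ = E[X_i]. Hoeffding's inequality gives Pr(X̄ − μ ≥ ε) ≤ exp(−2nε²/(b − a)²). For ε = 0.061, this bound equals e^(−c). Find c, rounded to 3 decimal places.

c = 2nε²/(b − a)² = 2·3183·0.061² / 1² = 23.6879.

23.688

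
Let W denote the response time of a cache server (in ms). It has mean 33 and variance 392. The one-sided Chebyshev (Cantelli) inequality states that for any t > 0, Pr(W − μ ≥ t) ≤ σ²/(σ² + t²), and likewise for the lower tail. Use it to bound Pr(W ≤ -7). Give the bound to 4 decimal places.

0.1968

Here σ² = 392 and t = 40, so σ² + t² = 1992.
Cantelli's bound: 392/1992 = 0.1968.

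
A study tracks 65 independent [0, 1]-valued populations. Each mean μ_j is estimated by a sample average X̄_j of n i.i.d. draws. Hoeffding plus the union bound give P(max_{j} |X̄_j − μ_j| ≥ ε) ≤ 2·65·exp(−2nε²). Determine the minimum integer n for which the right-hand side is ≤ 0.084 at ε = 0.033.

Need 2·65·exp(−2nε²) ≤ 0.084, i.e. exp(−2nε²) ≤ 0.084/130.
So 2nε² ≥ ln(130/0.084) = 7.344473.
Hence n ≥ 7.344473/(2·0.033²) = 3372.118.
The smallest integer n is 3373.

3373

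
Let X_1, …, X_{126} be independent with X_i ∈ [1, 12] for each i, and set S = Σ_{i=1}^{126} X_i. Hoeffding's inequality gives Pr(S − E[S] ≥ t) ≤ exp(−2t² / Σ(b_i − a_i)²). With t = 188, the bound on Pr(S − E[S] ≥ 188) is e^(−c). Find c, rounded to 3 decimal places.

4.636

Σ(b_i − a_i)² = 126·(11)² = 15246.
c = 2t²/15246 = 2·188²/15246 = 4.6365.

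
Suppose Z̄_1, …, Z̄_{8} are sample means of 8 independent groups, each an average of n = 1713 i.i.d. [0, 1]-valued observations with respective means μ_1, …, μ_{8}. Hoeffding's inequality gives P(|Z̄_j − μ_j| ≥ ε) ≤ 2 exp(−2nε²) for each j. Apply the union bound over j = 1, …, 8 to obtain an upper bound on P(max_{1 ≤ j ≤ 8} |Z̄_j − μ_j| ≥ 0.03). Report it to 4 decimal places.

Per-experiment Hoeffding bound: 2·exp(−2·1713·0.03²) = 2·exp(−3.08340) = 0.091607.
Union bound over 8 events: 8·0.091607 = 0.73285.

0.7329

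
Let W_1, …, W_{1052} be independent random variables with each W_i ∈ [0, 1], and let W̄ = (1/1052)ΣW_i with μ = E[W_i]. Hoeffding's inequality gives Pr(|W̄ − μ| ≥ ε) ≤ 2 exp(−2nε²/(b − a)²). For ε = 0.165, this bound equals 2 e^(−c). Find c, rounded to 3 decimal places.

c = 2nε²/(b − a)² = 2·1052·0.165² / 1² = 57.2814.

57.281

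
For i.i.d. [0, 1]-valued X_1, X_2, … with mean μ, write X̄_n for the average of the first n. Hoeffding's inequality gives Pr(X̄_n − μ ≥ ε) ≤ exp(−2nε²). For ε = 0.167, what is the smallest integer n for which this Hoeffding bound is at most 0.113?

40

Require exp(−2nε²) ≤ 0.113, i.e. 2nε² ≥ ln(1/0.113) = 2.180367.
So n ≥ 2.180367 / (2·0.167²) = 39.090.
The smallest integer n is 40.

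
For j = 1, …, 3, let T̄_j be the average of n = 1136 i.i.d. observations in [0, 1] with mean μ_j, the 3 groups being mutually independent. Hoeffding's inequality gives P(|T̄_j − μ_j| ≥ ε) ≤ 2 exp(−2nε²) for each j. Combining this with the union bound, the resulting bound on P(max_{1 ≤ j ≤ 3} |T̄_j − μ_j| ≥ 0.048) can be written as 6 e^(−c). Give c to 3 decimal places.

Union bound over the 3 events: P(max_{1 ≤ j ≤ 3} |T̄_j − μ_j| ≥ 0.048) ≤ 3·2·exp(−2nε²) = 6 exp(−2·1136·0.048²).
So c = 2·1136·0.048² = 5.2347.

5.235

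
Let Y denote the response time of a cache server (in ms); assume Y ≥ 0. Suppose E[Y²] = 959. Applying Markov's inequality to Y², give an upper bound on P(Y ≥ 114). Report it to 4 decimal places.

Since Y ≥ 0, the event {Y ≥ 114} is the same as {Y² ≥ 12996}.
Markov's inequality applied to Y² gives P(Y² ≥ 12996) ≤ E[Y²]/12996 = 959/12996 = 0.0738.

0.0738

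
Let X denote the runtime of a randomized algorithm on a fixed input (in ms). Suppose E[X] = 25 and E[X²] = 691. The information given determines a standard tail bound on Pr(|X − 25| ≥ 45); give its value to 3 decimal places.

0.033

The first two moments determine the variance, so Chebyshev's inequality is the sharpest standard bound available.
Var(X) = E[X²] − (E[X])² = 691 − 625 = 66.
Chebyshev's inequality: Pr(|X − μ| ≥ t) ≤ Var(X)/t² = 66/2025 = 0.0326.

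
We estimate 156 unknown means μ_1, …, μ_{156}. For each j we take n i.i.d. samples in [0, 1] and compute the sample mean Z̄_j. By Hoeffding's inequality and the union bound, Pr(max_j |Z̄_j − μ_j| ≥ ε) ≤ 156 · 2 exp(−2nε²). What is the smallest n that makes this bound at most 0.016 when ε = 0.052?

Need 2·156·exp(−2nε²) ≤ 0.016, i.e. exp(−2nε²) ≤ 0.016/312.
So 2nε² ≥ ln(312/0.016) = 9.878170.
Hence n ≥ 9.878170/(2·0.052²) = 1826.585.
The smallest integer n is 1827.

1827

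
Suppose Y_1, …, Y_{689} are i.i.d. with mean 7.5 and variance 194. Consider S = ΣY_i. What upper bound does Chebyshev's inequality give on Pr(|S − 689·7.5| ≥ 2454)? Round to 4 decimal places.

0.0222

Var(S) = n·Var(Y_i) = 689·194 = 133666.
Chebyshev: Pr(|S − 689·7.5| ≥ 2454) ≤ Var(S)/2454² = 133666/6022116 = 0.0222.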